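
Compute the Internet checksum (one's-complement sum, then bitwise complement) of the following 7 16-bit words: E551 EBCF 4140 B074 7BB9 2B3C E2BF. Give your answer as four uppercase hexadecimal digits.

B373

One's-complement addition (fold any carry out of bit 15 back into bit 0):
  0xE551 + 0xEBCF = 0x1D120 → wrap carry → 0xD121
  0xD121 + 0x4140 = 0x11261 → wrap carry → 0x1262
  0x1262 + 0xB074 = 0x0C2D6
  0xC2D6 + 0x7BB9 = 0x13E8F → wrap carry → 0x3E90
  0x3E90 + 0x2B3C = 0x069CC
  0x69CC + 0xE2BF = 0x14C8B → wrap carry → 0x4C8C
One's-complement sum = 0x4C8C.
Checksum = ~0x4C8C & 0xFFFF = 0xB373.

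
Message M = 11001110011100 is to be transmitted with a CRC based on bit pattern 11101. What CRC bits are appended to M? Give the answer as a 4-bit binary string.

0101

Append 4 zeros: 110011100111000000. Divide by 11101 (XOR where the leading bit is 1):
  pos 0: 11001 XOR 11101 = 00100
  pos 2: 10011 XOR 11101 = 01110
  pos 3: 11100 XOR 11101 = 00001
  pos 7: 10111 XOR 11101 = 01010
  pos 8: 10100 XOR 11101 = 01001
  pos 9: 10010 XOR 11101 = 01111
  pos 10: 11110 XOR 11101 = 00011
  pos 13: 11000 XOR 11101 = 00101
Remainder (last 4 bits) = 0101. This is the CRC / FCS.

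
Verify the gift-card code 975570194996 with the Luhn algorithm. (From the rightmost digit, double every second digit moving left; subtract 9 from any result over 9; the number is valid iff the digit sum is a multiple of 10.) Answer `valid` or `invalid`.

From the right, keep odd positions and double even positions (subtract 9 from any doubled value over 9):
  doubled (positions 2,4,...): 9 8 2 5 1 9 → sum 34
  kept (positions 1,3,...): 6 9 9 0 5 7 → sum 36
Total = 70.
70 mod 10 = 0, so the number is valid.

valid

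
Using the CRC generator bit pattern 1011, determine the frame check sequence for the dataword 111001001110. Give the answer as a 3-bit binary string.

011

Append 3 zeros: 111001001110000. Divide by 1011 (XOR where the leading bit is 1):
  pos 0: 1110 XOR 1011 = 0101
  pos 1: 1010 XOR 1011 = 0001
  pos 4: 1100 XOR 1011 = 0111
  pos 5: 1111 XOR 1011 = 0100
  pos 6: 1001 XOR 1011 = 0010
  pos 8: 1010 XOR 1011 = 0001
  pos 11: 1000 XOR 1011 = 0011
Remainder (last 3 bits) = 011. This is the CRC / FCS.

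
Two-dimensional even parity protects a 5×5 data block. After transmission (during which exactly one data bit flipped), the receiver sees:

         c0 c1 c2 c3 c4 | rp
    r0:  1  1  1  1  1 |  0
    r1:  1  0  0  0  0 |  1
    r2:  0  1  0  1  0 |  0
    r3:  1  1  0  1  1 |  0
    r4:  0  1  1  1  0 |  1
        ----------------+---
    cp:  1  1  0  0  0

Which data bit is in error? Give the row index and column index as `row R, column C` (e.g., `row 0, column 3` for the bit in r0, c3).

row 0, column 1

Recompute each row's even parity and compare to rp:
  r0: data parity 1, sent rp 0 → mismatch
  r1: data parity 1, sent rp 1 → ok
  r2: data parity 0, sent rp 0 → ok
  r3: data parity 0, sent rp 0 → ok
  r4: data parity 1, sent rp 1 → ok
Recompute each column's even parity and compare to cp:
  c0: data parity 1, sent cp 1 → ok
  c1: data parity 0, sent cp 1 → mismatch
  c2: data parity 0, sent cp 0 → ok
  c3: data parity 0, sent cp 0 → ok
  c4: data parity 0, sent cp 0 → ok
Exactly one row (r0) and one column (c1) fail → the flipped bit is at their intersection.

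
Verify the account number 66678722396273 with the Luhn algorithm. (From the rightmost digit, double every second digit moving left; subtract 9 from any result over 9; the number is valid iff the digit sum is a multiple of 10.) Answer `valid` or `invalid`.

From the right, keep odd positions and double even positions (subtract 9 from any doubled value over 9):
  doubled (positions 2,4,...): 5 3 6 4 7 3 3 → sum 31
  kept (positions 1,3,...): 3 2 9 2 7 7 6 → sum 36
Total = 67.
67 mod 10 = 7, so the number is invalid.

invalid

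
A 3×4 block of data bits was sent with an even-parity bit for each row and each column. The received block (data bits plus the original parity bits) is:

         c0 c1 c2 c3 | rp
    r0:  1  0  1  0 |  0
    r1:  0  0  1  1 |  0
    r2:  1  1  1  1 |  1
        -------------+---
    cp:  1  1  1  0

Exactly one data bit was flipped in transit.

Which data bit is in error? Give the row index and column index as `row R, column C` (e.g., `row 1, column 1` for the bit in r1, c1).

row 2, column 0

Recompute each row's even parity and compare to rp:
  r0: data parity 0, sent rp 0 → ok
  r1: data parity 0, sent rp 0 → ok
  r2: data parity 0, sent rp 1 → mismatch
Recompute each column's even parity and compare to cp:
  c0: data parity 0, sent cp 1 → mismatch
  c1: data parity 1, sent cp 1 → ok
  c2: data parity 1, sent cp 1 → ok
  c3: data parity 0, sent cp 0 → ok
Exactly one row (r2) and one column (c0) fail → the flipped bit is at their intersection.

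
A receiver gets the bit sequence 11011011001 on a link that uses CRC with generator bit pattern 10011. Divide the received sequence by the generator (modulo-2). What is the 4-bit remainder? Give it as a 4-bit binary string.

0000

Modulo-2 division of 11011011001 by 10011:
  pos 0: 11011 XOR 10011 = 01000
  pos 1: 10000 XOR 10011 = 00011
  pos 4: 11110 XOR 10011 = 01101
  pos 5: 11010 XOR 10011 = 01001
  pos 6: 10011 XOR 10011 = 00000
Remainder = 0000 (zero — the frame passes the CRC check).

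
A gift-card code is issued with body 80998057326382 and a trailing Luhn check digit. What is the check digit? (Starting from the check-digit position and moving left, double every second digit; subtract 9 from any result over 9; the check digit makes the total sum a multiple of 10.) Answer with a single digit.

5

Partial digits right→left: 2 8 3 6 2 3 7 5 0 8 9 9 0 8
Double every second digit counting from the check-digit position (so the 1st, 3rd, 5th, ... of the partial from the right).
  doubled (with −9 where >9): 4 6 4 5 0 9 0 → sum 28
  kept as-is: 8 6 3 5 8 9 8 → sum 47
Total = 28 + 47 = 75.
Check digit = (10 − (75 mod 10)) mod 10 = 5.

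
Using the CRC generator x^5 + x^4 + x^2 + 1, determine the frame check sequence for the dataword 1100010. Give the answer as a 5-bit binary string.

10110

Append 5 zeros: 110001000000. Divide by 110101 (XOR where the leading bit is 1):
  pos 0: 110001 XOR 110101 = 000100
  pos 3: 100000 XOR 110101 = 010101
  pos 4: 101010 XOR 110101 = 011111
  pos 5: 111110 XOR 110101 = 001011
Remainder (last 5 bits) = 10110. This is the CRC / FCS.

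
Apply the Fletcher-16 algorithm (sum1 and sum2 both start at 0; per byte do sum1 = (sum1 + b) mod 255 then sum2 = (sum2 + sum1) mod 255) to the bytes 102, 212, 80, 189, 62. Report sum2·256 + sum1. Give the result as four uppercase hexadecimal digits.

Running sums (mod 255):
  after byte 0 (102): sum1=102, sum2=102
  after byte 1 (212): sum1=59, sum2=161
  after byte 2 (80): sum1=139, sum2=45
  after byte 3 (189): sum1=73, sum2=118
  after byte 4 (62): sum1=135, sum2=253
Checksum = sum2·256 + sum1 = 253·256 + 135 = 64903 = 0xFD87.

FD87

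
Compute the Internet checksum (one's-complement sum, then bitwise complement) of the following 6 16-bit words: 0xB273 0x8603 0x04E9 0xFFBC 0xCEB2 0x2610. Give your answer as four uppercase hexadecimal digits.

CE1F

One's-complement addition (fold any carry out of bit 15 back into bit 0):
  0xB273 + 0x8603 = 0x13876 → wrap carry → 0x3877
  0x3877 + 0x04E9 = 0x03D60
  0x3D60 + 0xFFBC = 0x13D1C → wrap carry → 0x3D1D
  0x3D1D + 0xCEB2 = 0x10BCF → wrap carry → 0x0BD0
  0x0BD0 + 0x2610 = 0x031E0
One's-complement sum = 0x31E0.
Checksum = ~0x31E0 & 0xFFFF = 0xCE1F.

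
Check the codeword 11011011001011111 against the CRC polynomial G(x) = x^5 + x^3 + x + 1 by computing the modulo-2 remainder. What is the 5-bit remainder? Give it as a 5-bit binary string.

00000

Modulo-2 division of 11011011001011111 by 101011:
  pos 0: 110110 XOR 101011 = 011101
  pos 1: 111011 XOR 101011 = 010000
  pos 2: 100001 XOR 101011 = 001010
  pos 4: 101000 XOR 101011 = 000011
  pos 8: 111011 XOR 101011 = 010000
  pos 9: 100001 XOR 101011 = 001010
  pos 11: 101011 XOR 101011 = 000000
Remainder = 00000 (zero — the frame passes the CRC check).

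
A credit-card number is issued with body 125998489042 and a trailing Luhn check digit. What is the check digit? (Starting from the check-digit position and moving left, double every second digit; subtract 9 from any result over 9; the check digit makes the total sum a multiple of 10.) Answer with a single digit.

Partial digits right→left: 2 4 0 9 8 4 8 9 9 5 2 1
Double every second digit counting from the check-digit position (so the 1st, 3rd, 5th, ... of the partial from the right).
  doubled (with −9 where >9): 4 0 7 7 9 4 → sum 31
  kept as-is: 4 9 4 9 5 1 → sum 32
Total = 31 + 32 = 63.
Check digit = (10 − (63 mod 10)) mod 10 = 7.

7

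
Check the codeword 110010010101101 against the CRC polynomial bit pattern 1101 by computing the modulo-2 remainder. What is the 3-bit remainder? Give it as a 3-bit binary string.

000

Modulo-2 division of 110010010101101 by 1101:
  pos 0: 1100 XOR 1101 = 0001
  pos 3: 1100 XOR 1101 = 0001
  pos 6: 1101 XOR 1101 = 0000
  pos 11: 1101 XOR 1101 = 0000
Remainder = 000 (zero — the frame passes the CRC check).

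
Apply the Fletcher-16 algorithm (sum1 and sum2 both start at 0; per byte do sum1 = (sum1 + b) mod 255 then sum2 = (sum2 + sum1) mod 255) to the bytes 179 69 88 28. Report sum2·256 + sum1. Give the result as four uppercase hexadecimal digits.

Running sums (mod 255):
  after byte 0 (179): sum1=179, sum2=179
  after byte 1 (69): sum1=248, sum2=172
  after byte 2 (88): sum1=81, sum2=253
  after byte 3 (28): sum1=109, sum2=107
Checksum = sum2·256 + sum1 = 107·256 + 109 = 27501 = 0x6B6D.

6B6D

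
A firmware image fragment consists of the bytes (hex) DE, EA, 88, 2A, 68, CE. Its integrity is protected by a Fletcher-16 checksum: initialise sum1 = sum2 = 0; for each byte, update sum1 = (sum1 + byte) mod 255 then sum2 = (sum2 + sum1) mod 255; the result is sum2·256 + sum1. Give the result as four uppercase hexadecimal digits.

Running sums (mod 255):
  after byte 0 (DE): sum1=222, sum2=222
  after byte 1 (EA): sum1=201, sum2=168
  after byte 2 (88): sum1=82, sum2=250
  after byte 3 (2A): sum1=124, sum2=119
  after byte 4 (68): sum1=228, sum2=92
  after byte 5 (CE): sum1=179, sum2=16
Checksum = sum2·256 + sum1 = 16·256 + 179 = 4275 = 0x10B3.

10B3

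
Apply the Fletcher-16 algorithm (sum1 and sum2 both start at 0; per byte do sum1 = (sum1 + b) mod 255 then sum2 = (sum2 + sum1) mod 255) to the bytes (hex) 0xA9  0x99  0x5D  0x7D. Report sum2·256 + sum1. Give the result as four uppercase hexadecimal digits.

AB1E

Running sums (mod 255):
  after byte 0 (0xA9): sum1=169, sum2=169
  after byte 1 (0x99): sum1=67, sum2=236
  after byte 2 (0x5D): sum1=160, sum2=141
  after byte 3 (0x7D): sum1=30, sum2=171
Checksum = sum2·256 + sum1 = 171·256 + 30 = 43806 = 0xAB1E.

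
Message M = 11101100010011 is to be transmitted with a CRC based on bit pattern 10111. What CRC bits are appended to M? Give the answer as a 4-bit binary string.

0000

Append 4 zeros: 111011000100110000. Divide by 10111 (XOR where the leading bit is 1):
  pos 0: 11101 XOR 10111 = 01010
  pos 1: 10101 XOR 10111 = 00010
  pos 4: 10000 XOR 10111 = 00111
  pos 6: 11110 XOR 10111 = 01001
  pos 7: 10010 XOR 10111 = 00101
  pos 9: 10111 XOR 10111 = 00000
Remainder (last 4 bits) = 0000. This is the CRC / FCS.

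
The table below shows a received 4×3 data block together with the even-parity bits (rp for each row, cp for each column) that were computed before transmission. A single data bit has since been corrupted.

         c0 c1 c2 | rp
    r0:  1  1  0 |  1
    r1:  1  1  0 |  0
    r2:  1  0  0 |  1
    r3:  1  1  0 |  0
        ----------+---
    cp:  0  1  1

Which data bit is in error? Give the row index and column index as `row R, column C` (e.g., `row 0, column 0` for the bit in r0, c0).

Recompute each row's even parity and compare to rp:
  r0: data parity 0, sent rp 1 → mismatch
  r1: data parity 0, sent rp 0 → ok
  r2: data parity 1, sent rp 1 → ok
  r3: data parity 0, sent rp 0 → ok
Recompute each column's even parity and compare to cp:
  c0: data parity 0, sent cp 0 → ok
  c1: data parity 1, sent cp 1 → ok
  c2: data parity 0, sent cp 1 → mismatch
Exactly one row (r0) and one column (c2) fail → the flipped bit is at their intersection.

row 0, column 2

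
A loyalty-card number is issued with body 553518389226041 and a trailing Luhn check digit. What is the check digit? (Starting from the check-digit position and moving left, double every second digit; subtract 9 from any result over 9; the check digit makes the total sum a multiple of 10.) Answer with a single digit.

2

Partial digits right→left: 1 4 0 6 2 2 9 8 3 8 1 5 3 5 5
Double every second digit counting from the check-digit position (so the 1st, 3rd, 5th, ... of the partial from the right).
  doubled (with −9 where >9): 2 0 4 9 6 2 6 1 → sum 30
  kept as-is: 4 6 2 8 8 5 5 → sum 38
Total = 30 + 38 = 68.
Check digit = (10 − (68 mod 10)) mod 10 = 2.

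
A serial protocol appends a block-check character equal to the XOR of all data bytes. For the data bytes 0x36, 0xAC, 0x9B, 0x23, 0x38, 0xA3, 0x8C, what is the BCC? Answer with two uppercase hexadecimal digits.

35

XOR the bytes together:
  start with 0x36
  0x36 ⊕ 0xAC = 0x9A
  0x9A ⊕ 0x9B = 0x01
  0x01 ⊕ 0x23 = 0x22
  0x22 ⊕ 0x38 = 0x1A
  0x1A ⊕ 0xA3 = 0xB9
  0xB9 ⊕ 0x8C = 0x35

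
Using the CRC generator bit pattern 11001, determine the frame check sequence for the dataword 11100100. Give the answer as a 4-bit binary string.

Append 4 zeros: 111001000000. Divide by 11001 (XOR where the leading bit is 1):
  pos 0: 11100 XOR 11001 = 00101
  pos 2: 10110 XOR 11001 = 01111
  pos 3: 11110 XOR 11001 = 00111
  pos 5: 11100 XOR 11001 = 00101
  pos 7: 10100 XOR 11001 = 01101
Remainder (last 4 bits) = 1101. This is the CRC / FCS.

1101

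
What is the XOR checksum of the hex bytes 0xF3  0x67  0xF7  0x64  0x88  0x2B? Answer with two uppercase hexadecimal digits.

A4

XOR the bytes together:
  start with 0xF3
  0xF3 ⊕ 0x67 = 0x94
  0x94 ⊕ 0xF7 = 0x63
  0x63 ⊕ 0x64 = 0x07
  0x07 ⊕ 0x88 = 0x8F
  0x8F ⊕ 0x2B = 0xA4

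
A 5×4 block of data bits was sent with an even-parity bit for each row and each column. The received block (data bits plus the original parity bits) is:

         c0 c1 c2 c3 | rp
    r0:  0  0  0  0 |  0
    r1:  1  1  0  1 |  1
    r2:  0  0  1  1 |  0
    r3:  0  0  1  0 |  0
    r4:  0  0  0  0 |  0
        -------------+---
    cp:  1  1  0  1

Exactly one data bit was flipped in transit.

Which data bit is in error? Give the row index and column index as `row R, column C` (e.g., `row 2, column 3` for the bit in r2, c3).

Recompute each row's even parity and compare to rp:
  r0: data parity 0, sent rp 0 → ok
  r1: data parity 1, sent rp 1 → ok
  r2: data parity 0, sent rp 0 → ok
  r3: data parity 1, sent rp 0 → mismatch
  r4: data parity 0, sent rp 0 → ok
Recompute each column's even parity and compare to cp:
  c0: data parity 1, sent cp 1 → ok
  c1: data parity 1, sent cp 1 → ok
  c2: data parity 0, sent cp 0 → ok
  c3: data parity 0, sent cp 1 → mismatch
Exactly one row (r3) and one column (c3) fail → the flipped bit is at their intersection.

row 3, column 3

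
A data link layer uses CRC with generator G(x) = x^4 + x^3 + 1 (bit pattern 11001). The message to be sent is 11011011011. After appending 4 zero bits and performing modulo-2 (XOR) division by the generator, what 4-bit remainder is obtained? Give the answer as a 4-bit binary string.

0110

Append 4 zeros: 110110110110000. Divide by 11001 (XOR where the leading bit is 1):
  pos 0: 11011 XOR 11001 = 00010
  pos 3: 10011 XOR 11001 = 01010
  pos 4: 10100 XOR 11001 = 01101
  pos 5: 11011 XOR 11001 = 00010
  pos 8: 10100 XOR 11001 = 01101
  pos 9: 11010 XOR 11001 = 00011
Remainder (last 4 bits) = 0110. This is the CRC / FCS.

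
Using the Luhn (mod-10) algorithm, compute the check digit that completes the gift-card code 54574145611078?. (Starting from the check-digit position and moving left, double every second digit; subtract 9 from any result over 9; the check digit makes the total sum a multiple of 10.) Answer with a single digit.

3

Partial digits right→left: 8 7 0 1 1 6 5 4 1 4 7 5 4 5
Double every second digit counting from the check-digit position (so the 1st, 3rd, 5th, ... of the partial from the right).
  doubled (with −9 where >9): 7 0 2 1 2 5 8 → sum 25
  kept as-is: 7 1 6 4 4 5 5 → sum 32
Total = 25 + 32 = 57.
Check digit = (10 − (57 mod 10)) mod 10 = 3.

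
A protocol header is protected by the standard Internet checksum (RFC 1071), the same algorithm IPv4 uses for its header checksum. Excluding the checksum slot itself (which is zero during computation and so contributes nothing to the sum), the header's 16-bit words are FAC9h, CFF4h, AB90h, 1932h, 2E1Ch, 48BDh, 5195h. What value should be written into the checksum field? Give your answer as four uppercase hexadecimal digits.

One's-complement addition (fold any carry out of bit 15 back into bit 0):
  0xFAC9 + 0xCFF4 = 0x1CABD → wrap carry → 0xCABE
  0xCABE + 0xAB90 = 0x1764E → wrap carry → 0x764F
  0x764F + 0x1932 = 0x08F81
  0x8F81 + 0x2E1C = 0x0BD9D
  0xBD9D + 0x48BD = 0x1065A → wrap carry → 0x065B
  0x065B + 0x5195 = 0x057F0
One's-complement sum = 0x57F0.
Checksum = ~0x57F0 & 0xFFFF = 0xA80F.

A80F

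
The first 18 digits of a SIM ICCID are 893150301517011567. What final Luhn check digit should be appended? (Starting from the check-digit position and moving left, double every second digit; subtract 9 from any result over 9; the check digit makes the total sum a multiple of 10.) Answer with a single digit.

Partial digits right→left: 7 6 5 1 1 0 7 1 5 1 0 3 0 5 1 3 9 8
Double every second digit counting from the check-digit position (so the 1st, 3rd, 5th, ... of the partial from the right).
  doubled (with −9 where >9): 5 1 2 5 1 0 0 2 9 → sum 25
  kept as-is: 6 1 0 1 1 3 5 3 8 → sum 28
Total = 25 + 28 = 53.
Check digit = (10 − (53 mod 10)) mod 10 = 7.

7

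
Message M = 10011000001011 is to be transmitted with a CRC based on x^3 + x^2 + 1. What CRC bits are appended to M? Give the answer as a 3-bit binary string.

Append 3 zeros: 10011000001011000. Divide by 1101 (XOR where the leading bit is 1):
  pos 0: 1001 XOR 1101 = 0100
  pos 1: 1001 XOR 1101 = 0100
  pos 2: 1000 XOR 1101 = 0101
  pos 3: 1010 XOR 1101 = 0111
  pos 4: 1110 XOR 1101 = 0011
  pos 6: 1100 XOR 1101 = 0001
  pos 9: 1101 XOR 1101 = 0000
  pos 13: 1000 XOR 1101 = 0101
Remainder (last 3 bits) = 101. This is the CRC / FCS.

101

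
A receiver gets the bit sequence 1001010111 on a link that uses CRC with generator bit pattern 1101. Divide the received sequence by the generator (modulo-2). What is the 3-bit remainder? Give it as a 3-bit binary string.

010

Modulo-2 division of 1001010111 by 1101:
  pos 0: 1001 XOR 1101 = 0100
  pos 1: 1000 XOR 1101 = 0101
  pos 2: 1011 XOR 1101 = 0110
  pos 3: 1100 XOR 1101 = 0001
  pos 6: 1111 XOR 1101 = 0010
Remainder = 010 (nonzero — an error is detected).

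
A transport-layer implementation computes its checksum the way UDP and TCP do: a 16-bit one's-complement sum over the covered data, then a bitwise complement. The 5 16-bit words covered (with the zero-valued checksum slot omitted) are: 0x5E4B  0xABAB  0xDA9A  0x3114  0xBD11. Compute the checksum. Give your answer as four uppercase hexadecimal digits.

One's-complement addition (fold any carry out of bit 15 back into bit 0):
  0x5E4B + 0xABAB = 0x109F6 → wrap carry → 0x09F7
  0x09F7 + 0xDA9A = 0x0E491
  0xE491 + 0x3114 = 0x115A5 → wrap carry → 0x15A6
  0x15A6 + 0xBD11 = 0x0D2B7
One's-complement sum = 0xD2B7.
Checksum = ~0xD2B7 & 0xFFFF = 0x2D48.

2D48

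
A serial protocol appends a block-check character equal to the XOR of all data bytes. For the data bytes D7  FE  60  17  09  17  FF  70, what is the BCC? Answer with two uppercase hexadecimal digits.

CF

XOR the bytes together:
  start with 0xD7
  0xD7 ⊕ 0xFE = 0x29
  0x29 ⊕ 0x60 = 0x49
  0x49 ⊕ 0x17 = 0x5E
  0x5E ⊕ 0x09 = 0x57
  0x57 ⊕ 0x17 = 0x40
  0x40 ⊕ 0xFF = 0xBF
  0xBF ⊕ 0x70 = 0xCF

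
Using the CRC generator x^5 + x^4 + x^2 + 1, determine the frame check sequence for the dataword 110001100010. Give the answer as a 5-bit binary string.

Append 5 zeros: 11000110001000000. Divide by 110101 (XOR where the leading bit is 1):
  pos 0: 110001 XOR 110101 = 000100
  pos 3: 100100 XOR 110101 = 010001
  pos 4: 100010 XOR 110101 = 010111
  pos 5: 101111 XOR 110101 = 011010
  pos 6: 110100 XOR 110101 = 000001
  pos 11: 100000 XOR 110101 = 010101
Remainder (last 5 bits) = 10101. This is the CRC / FCS.

10101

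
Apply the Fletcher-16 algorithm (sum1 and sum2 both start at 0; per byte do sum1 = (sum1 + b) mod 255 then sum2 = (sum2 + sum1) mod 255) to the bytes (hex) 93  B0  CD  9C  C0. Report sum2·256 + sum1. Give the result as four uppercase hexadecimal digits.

Running sums (mod 255):
  after byte 0 (93): sum1=147, sum2=147
  after byte 1 (B0): sum1=68, sum2=215
  after byte 2 (CD): sum1=18, sum2=233
  after byte 3 (9C): sum1=174, sum2=152
  after byte 4 (C0): sum1=111, sum2=8
Checksum = sum2·256 + sum1 = 8·256 + 111 = 2159 = 0x086F.

086F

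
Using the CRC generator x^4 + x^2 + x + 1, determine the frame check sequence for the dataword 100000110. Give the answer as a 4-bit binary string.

Append 4 zeros: 1000001100000. Divide by 10111 (XOR where the leading bit is 1):
  pos 0: 10000 XOR 10111 = 00111
  pos 2: 11101 XOR 10111 = 01010
  pos 3: 10101 XOR 10111 = 00010
  pos 6: 10000 XOR 10111 = 00111
  pos 8: 11100 XOR 10111 = 01011
Remainder (last 4 bits) = 1011. This is the CRC / FCS.

1011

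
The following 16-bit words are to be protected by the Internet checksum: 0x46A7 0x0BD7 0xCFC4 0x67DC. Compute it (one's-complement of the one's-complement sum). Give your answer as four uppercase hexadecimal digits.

One's-complement addition (fold any carry out of bit 15 back into bit 0):
  0x46A7 + 0x0BD7 = 0x0527E
  0x527E + 0xCFC4 = 0x12242 → wrap carry → 0x2243
  0x2243 + 0x67DC = 0x08A1F
One's-complement sum = 0x8A1F.
Checksum = ~0x8A1F & 0xFFFF = 0x75E0.

75E0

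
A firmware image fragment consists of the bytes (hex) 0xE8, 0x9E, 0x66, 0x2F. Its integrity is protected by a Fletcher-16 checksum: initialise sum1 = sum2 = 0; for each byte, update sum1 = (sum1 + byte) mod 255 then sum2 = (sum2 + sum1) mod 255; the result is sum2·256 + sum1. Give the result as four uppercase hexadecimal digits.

7B1D

Running sums (mod 255):
  after byte 0 (0xE8): sum1=232, sum2=232
  after byte 1 (0x9E): sum1=135, sum2=112
  after byte 2 (0x66): sum1=237, sum2=94
  after byte 3 (0x2F): sum1=29, sum2=123
Checksum = sum2·256 + sum1 = 123·256 + 29 = 31517 = 0x7B1D.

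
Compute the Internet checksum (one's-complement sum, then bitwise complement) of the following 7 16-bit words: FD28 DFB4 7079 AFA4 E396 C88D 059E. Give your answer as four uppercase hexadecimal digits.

One's-complement addition (fold any carry out of bit 15 back into bit 0):
  0xFD28 + 0xDFB4 = 0x1DCDC → wrap carry → 0xDCDD
  0xDCDD + 0x7079 = 0x14D56 → wrap carry → 0x4D57
  0x4D57 + 0xAFA4 = 0x0FCFB
  0xFCFB + 0xE396 = 0x1E091 → wrap carry → 0xE092
  0xE092 + 0xC88D = 0x1A91F → wrap carry → 0xA920
  0xA920 + 0x059E = 0x0AEBE
One's-complement sum = 0xAEBE.
Checksum = ~0xAEBE & 0xFFFF = 0x5141.

5141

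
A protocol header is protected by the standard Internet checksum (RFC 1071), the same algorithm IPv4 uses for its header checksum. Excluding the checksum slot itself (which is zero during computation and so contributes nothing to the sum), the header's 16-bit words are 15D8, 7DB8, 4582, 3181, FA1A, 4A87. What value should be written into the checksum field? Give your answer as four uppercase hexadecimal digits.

B0C9

One's-complement addition (fold any carry out of bit 15 back into bit 0):
  0x15D8 + 0x7DB8 = 0x09390
  0x9390 + 0x4582 = 0x0D912
  0xD912 + 0x3181 = 0x10A93 → wrap carry → 0x0A94
  0x0A94 + 0xFA1A = 0x104AE → wrap carry → 0x04AF
  0x04AF + 0x4A87 = 0x04F36
One's-complement sum = 0x4F36.
Checksum = ~0x4F36 & 0xFFFF = 0xB0C9.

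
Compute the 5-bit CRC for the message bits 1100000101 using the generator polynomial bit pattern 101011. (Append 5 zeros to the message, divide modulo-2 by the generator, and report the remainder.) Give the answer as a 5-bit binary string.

00110

Append 5 zeros: 110000010100000. Divide by 101011 (XOR where the leading bit is 1):
  pos 0: 110000 XOR 101011 = 011011
  pos 1: 110110 XOR 101011 = 011101
  pos 2: 111011 XOR 101011 = 010000
  pos 3: 100000 XOR 101011 = 001011
  pos 5: 101110 XOR 101011 = 000101
  pos 8: 101000 XOR 101011 = 000011
Remainder (last 5 bits) = 00110. This is the CRC / FCS.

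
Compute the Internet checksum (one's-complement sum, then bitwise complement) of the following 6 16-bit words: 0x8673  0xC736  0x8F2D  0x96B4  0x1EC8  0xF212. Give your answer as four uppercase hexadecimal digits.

7B98

One's-complement addition (fold any carry out of bit 15 back into bit 0):
  0x8673 + 0xC736 = 0x14DA9 → wrap carry → 0x4DAA
  0x4DAA + 0x8F2D = 0x0DCD7
  0xDCD7 + 0x96B4 = 0x1738B → wrap carry → 0x738C
  0x738C + 0x1EC8 = 0x09254
  0x9254 + 0xF212 = 0x18466 → wrap carry → 0x8467
One's-complement sum = 0x8467.
Checksum = ~0x8467 & 0xFFFF = 0x7B98.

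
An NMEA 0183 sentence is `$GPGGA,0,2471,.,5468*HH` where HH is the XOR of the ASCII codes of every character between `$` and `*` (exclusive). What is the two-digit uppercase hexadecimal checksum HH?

47

XOR the ASCII codes of the payload characters:
  'G' = 0x47 → acc = 0x47
  'P' = 0x50 → acc = 0x17
  'G' = 0x47 → acc = 0x50
  'G' = 0x47 → acc = 0x17
  'A' = 0x41 → acc = 0x56
  ',' = 0x2C → acc = 0x7A
  '0' = 0x30 → acc = 0x4A
  ',' = 0x2C → acc = 0x66
  '2' = 0x32 → acc = 0x54
  '4' = 0x34 → acc = 0x60
  '7' = 0x37 → acc = 0x57
  '1' = 0x31 → acc = 0x66
  ',' = 0x2C → acc = 0x4A
  '.' = 0x2E → acc = 0x64
  ',' = 0x2C → acc = 0x48
  '5' = 0x35 → acc = 0x7D
  '4' = 0x34 → acc = 0x49
  '6' = 0x36 → acc = 0x7F
  '8' = 0x38 → acc = 0x47
Checksum = 0x47.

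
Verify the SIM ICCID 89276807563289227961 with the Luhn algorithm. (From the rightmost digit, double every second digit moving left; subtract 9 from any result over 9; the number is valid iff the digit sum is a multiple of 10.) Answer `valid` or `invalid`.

From the right, keep odd positions and double even positions (subtract 9 from any doubled value over 9):
  doubled (positions 2,4,...): 3 5 4 7 6 1 0 3 4 7 → sum 40
  kept (positions 1,3,...): 1 9 2 9 2 6 7 8 7 9 → sum 60
Total = 100.
100 mod 10 = 0, so the number is valid.

valid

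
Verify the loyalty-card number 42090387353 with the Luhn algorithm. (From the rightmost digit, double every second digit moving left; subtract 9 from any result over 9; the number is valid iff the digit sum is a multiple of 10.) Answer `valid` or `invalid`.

From the right, keep odd positions and double even positions (subtract 9 from any doubled value over 9):
  doubled (positions 2,4,...): 1 5 6 9 4 → sum 25
  kept (positions 1,3,...): 3 3 8 0 0 4 → sum 18
Total = 43.
43 mod 10 = 3, so the number is invalid.

invalid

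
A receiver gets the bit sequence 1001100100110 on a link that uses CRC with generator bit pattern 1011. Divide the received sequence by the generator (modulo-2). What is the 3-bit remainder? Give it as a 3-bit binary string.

000

Modulo-2 division of 1001100100110 by 1011:
  pos 0: 1001 XOR 1011 = 0010
  pos 2: 1010 XOR 1011 = 0001
  pos 5: 1010 XOR 1011 = 0001
  pos 8: 1011 XOR 1011 = 0000
Remainder = 000 (zero — the frame passes the CRC check).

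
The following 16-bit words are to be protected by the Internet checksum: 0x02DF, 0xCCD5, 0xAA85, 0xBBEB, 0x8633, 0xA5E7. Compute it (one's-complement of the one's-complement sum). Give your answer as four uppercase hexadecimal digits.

One's-complement addition (fold any carry out of bit 15 back into bit 0):
  0x02DF + 0xCCD5 = 0x0CFB4
  0xCFB4 + 0xAA85 = 0x17A39 → wrap carry → 0x7A3A
  0x7A3A + 0xBBEB = 0x13625 → wrap carry → 0x3626
  0x3626 + 0x8633 = 0x0BC59
  0xBC59 + 0xA5E7 = 0x16240 → wrap carry → 0x6241
One's-complement sum = 0x6241.
Checksum = ~0x6241 & 0xFFFF = 0x9DBE.

9DBE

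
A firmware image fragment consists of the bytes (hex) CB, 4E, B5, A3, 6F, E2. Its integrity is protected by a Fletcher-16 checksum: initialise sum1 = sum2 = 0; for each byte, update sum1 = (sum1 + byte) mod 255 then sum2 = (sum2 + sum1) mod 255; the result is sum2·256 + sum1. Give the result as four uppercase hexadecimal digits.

D1C5

Running sums (mod 255):
  after byte 0 (CB): sum1=203, sum2=203
  after byte 1 (4E): sum1=26, sum2=229
  after byte 2 (B5): sum1=207, sum2=181
  after byte 3 (A3): sum1=115, sum2=41
  after byte 4 (6F): sum1=226, sum2=12
  after byte 5 (E2): sum1=197, sum2=209
Checksum = sum2·256 + sum1 = 209·256 + 197 = 53701 = 0xD1C5.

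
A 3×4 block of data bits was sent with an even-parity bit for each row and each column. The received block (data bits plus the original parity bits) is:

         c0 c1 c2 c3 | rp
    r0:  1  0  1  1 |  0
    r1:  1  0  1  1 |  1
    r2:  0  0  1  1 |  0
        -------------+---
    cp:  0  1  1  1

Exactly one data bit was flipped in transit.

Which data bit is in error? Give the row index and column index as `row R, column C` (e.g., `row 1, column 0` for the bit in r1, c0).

row 0, column 1

Recompute each row's even parity and compare to rp:
  r0: data parity 1, sent rp 0 → mismatch
  r1: data parity 1, sent rp 1 → ok
  r2: data parity 0, sent rp 0 → ok
Recompute each column's even parity and compare to cp:
  c0: data parity 0, sent cp 0 → ok
  c1: data parity 0, sent cp 1 → mismatch
  c2: data parity 1, sent cp 1 → ok
  c3: data parity 1, sent cp 1 → ok
Exactly one row (r0) and one column (c1) fail → the flipped bit is at their intersection.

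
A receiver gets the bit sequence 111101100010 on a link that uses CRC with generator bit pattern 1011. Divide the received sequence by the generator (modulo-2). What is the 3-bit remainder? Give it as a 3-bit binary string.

011

Modulo-2 division of 111101100010 by 1011:
  pos 0: 1111 XOR 1011 = 0100
  pos 1: 1000 XOR 1011 = 0011
  pos 3: 1111 XOR 1011 = 0100
  pos 4: 1000 XOR 1011 = 0011
  pos 6: 1100 XOR 1011 = 0111
  pos 7: 1111 XOR 1011 = 0100
  pos 8: 1000 XOR 1011 = 0011
Remainder = 011 (nonzero — an error is detected).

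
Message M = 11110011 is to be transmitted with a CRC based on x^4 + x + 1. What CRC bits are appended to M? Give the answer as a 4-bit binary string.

Append 4 zeros: 111100110000. Divide by 10011 (XOR where the leading bit is 1):
  pos 0: 11110 XOR 10011 = 01101
  pos 1: 11010 XOR 10011 = 01001
  pos 2: 10011 XOR 10011 = 00000
  pos 7: 10000 XOR 10011 = 00011
Remainder (last 4 bits) = 0011. This is the CRC / FCS.

0011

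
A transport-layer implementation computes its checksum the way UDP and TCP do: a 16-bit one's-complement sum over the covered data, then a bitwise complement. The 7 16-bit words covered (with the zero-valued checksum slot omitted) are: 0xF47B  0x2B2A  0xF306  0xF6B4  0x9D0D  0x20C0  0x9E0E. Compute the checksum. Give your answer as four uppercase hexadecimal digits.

One's-complement addition (fold any carry out of bit 15 back into bit 0):
  0xF47B + 0x2B2A = 0x11FA5 → wrap carry → 0x1FA6
  0x1FA6 + 0xF306 = 0x112AC → wrap carry → 0x12AD
  0x12AD + 0xF6B4 = 0x10961 → wrap carry → 0x0962
  0x0962 + 0x9D0D = 0x0A66F
  0xA66F + 0x20C0 = 0x0C72F
  0xC72F + 0x9E0E = 0x1653D → wrap carry → 0x653E
One's-complement sum = 0x653E.
Checksum = ~0x653E & 0xFFFF = 0x9AC1.

9AC1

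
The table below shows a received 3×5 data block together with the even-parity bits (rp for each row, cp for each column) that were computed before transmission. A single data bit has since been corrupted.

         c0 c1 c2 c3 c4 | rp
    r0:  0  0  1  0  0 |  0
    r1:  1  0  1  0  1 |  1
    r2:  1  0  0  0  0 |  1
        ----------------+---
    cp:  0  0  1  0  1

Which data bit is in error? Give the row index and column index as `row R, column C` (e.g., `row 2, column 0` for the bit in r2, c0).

Recompute each row's even parity and compare to rp:
  r0: data parity 1, sent rp 0 → mismatch
  r1: data parity 1, sent rp 1 → ok
  r2: data parity 1, sent rp 1 → ok
Recompute each column's even parity and compare to cp:
  c0: data parity 0, sent cp 0 → ok
  c1: data parity 0, sent cp 0 → ok
  c2: data parity 0, sent cp 1 → mismatch
  c3: data parity 0, sent cp 0 → ok
  c4: data parity 1, sent cp 1 → ok
Exactly one row (r0) and one column (c2) fail → the flipped bit is at their intersection.

row 0, column 2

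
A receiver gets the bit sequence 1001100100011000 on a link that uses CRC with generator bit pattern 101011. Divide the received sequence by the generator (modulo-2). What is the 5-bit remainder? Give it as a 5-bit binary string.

Modulo-2 division of 1001100100011000 by 101011:
  pos 0: 100110 XOR 101011 = 001101
  pos 2: 110101 XOR 101011 = 011110
  pos 3: 111100 XOR 101011 = 010111
  pos 4: 101110 XOR 101011 = 000101
  pos 7: 101011 XOR 101011 = 000000
Remainder = 00000 (zero — the frame passes the CRC check).

00000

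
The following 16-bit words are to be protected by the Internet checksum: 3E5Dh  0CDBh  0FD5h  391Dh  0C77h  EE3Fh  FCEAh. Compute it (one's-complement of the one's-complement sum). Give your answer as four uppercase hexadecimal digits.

7433

One's-complement addition (fold any carry out of bit 15 back into bit 0):
  0x3E5D + 0x0CDB = 0x04B38
  0x4B38 + 0x0FD5 = 0x05B0D
  0x5B0D + 0x391D = 0x0942A
  0x942A + 0x0C77 = 0x0A0A1
  0xA0A1 + 0xEE3F = 0x18EE0 → wrap carry → 0x8EE1
  0x8EE1 + 0xFCEA = 0x18BCB → wrap carry → 0x8BCC
One's-complement sum = 0x8BCC.
Checksum = ~0x8BCC & 0xFFFF = 0x7433.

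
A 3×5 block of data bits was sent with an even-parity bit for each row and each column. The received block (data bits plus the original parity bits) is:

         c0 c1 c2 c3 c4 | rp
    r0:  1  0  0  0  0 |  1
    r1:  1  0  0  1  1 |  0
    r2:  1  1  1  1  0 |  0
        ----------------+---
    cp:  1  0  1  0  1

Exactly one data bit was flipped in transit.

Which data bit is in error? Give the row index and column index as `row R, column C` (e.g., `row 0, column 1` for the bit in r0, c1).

Recompute each row's even parity and compare to rp:
  r0: data parity 1, sent rp 1 → ok
  r1: data parity 1, sent rp 0 → mismatch
  r2: data parity 0, sent rp 0 → ok
Recompute each column's even parity and compare to cp:
  c0: data parity 1, sent cp 1 → ok
  c1: data parity 1, sent cp 0 → mismatch
  c2: data parity 1, sent cp 1 → ok
  c3: data parity 0, sent cp 0 → ok
  c4: data parity 1, sent cp 1 → ok
Exactly one row (r1) and one column (c1) fail → the flipped bit is at their intersection.

row 1, column 1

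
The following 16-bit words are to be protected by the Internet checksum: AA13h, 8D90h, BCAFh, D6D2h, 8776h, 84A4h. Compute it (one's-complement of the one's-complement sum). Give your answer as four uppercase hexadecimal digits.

One's-complement addition (fold any carry out of bit 15 back into bit 0):
  0xAA13 + 0x8D90 = 0x137A3 → wrap carry → 0x37A4
  0x37A4 + 0xBCAF = 0x0F453
  0xF453 + 0xD6D2 = 0x1CB25 → wrap carry → 0xCB26
  0xCB26 + 0x8776 = 0x1529C → wrap carry → 0x529D
  0x529D + 0x84A4 = 0x0D741
One's-complement sum = 0xD741.
Checksum = ~0xD741 & 0xFFFF = 0x28BE.

28BE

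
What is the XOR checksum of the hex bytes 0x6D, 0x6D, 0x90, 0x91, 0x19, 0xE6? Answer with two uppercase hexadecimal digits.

XOR the bytes together:
  start with 0x6D
  0x6D ⊕ 0x6D = 0x00
  0x00 ⊕ 0x90 = 0x90
  0x90 ⊕ 0x91 = 0x01
  0x01 ⊕ 0x19 = 0x18
  0x18 ⊕ 0xE6 = 0xFE

FE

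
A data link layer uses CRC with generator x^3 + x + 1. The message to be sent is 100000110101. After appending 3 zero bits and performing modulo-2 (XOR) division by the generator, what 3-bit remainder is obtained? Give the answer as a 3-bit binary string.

110

Append 3 zeros: 100000110101000. Divide by 1011 (XOR where the leading bit is 1):
  pos 0: 1000 XOR 1011 = 0011
  pos 2: 1100 XOR 1011 = 0111
  pos 3: 1111 XOR 1011 = 0100
  pos 4: 1001 XOR 1011 = 0010
  pos 6: 1001 XOR 1011 = 0010
  pos 8: 1001 XOR 1011 = 0010
  pos 10: 1000 XOR 1011 = 0011
Remainder (last 3 bits) = 110. This is the CRC / FCS.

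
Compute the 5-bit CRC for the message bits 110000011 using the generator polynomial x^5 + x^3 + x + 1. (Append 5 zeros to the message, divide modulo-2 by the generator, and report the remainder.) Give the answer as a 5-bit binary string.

Append 5 zeros: 11000001100000. Divide by 101011 (XOR where the leading bit is 1):
  pos 0: 110000 XOR 101011 = 011011
  pos 1: 110110 XOR 101011 = 011101
  pos 2: 111011 XOR 101011 = 010000
  pos 3: 100001 XOR 101011 = 001010
  pos 5: 101000 XOR 101011 = 000011
Remainder (last 5 bits) = 11000. This is the CRC / FCS.

11000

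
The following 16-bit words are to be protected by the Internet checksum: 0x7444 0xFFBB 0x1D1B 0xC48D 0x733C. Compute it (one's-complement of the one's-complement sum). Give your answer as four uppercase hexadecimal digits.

One's-complement addition (fold any carry out of bit 15 back into bit 0):
  0x7444 + 0xFFBB = 0x173FF → wrap carry → 0x7400
  0x7400 + 0x1D1B = 0x0911B
  0x911B + 0xC48D = 0x155A8 → wrap carry → 0x55A9
  0x55A9 + 0x733C = 0x0C8E5
One's-complement sum = 0xC8E5.
Checksum = ~0xC8E5 & 0xFFFF = 0x371A.

371A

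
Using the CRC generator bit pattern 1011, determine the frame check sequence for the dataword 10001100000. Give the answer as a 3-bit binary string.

Append 3 zeros: 10001100000000. Divide by 1011 (XOR where the leading bit is 1):
  pos 0: 1000 XOR 1011 = 0011
  pos 2: 1111 XOR 1011 = 0100
  pos 3: 1000 XOR 1011 = 0011
  pos 5: 1100 XOR 1011 = 0111
  pos 6: 1110 XOR 1011 = 0101
  pos 7: 1010 XOR 1011 = 0001
  pos 10: 1000 XOR 1011 = 0011
Remainder (last 3 bits) = 011. This is the CRC / FCS.

011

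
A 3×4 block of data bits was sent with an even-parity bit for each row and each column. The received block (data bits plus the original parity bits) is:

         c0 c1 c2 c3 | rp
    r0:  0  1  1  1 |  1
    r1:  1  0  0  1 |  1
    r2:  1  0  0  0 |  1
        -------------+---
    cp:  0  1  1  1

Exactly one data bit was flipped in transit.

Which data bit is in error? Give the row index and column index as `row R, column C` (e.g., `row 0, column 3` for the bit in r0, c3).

Recompute each row's even parity and compare to rp:
  r0: data parity 1, sent rp 1 → ok
  r1: data parity 0, sent rp 1 → mismatch
  r2: data parity 1, sent rp 1 → ok
Recompute each column's even parity and compare to cp:
  c0: data parity 0, sent cp 0 → ok
  c1: data parity 1, sent cp 1 → ok
  c2: data parity 1, sent cp 1 → ok
  c3: data parity 0, sent cp 1 → mismatch
Exactly one row (r1) and one column (c3) fail → the flipped bit is at their intersection.

row 1, column 3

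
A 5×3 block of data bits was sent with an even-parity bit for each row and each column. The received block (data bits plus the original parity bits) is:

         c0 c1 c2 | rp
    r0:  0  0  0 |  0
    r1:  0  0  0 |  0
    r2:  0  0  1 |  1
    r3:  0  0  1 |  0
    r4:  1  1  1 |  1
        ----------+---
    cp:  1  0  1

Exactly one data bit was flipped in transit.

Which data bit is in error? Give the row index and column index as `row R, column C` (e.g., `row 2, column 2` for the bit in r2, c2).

Recompute each row's even parity and compare to rp:
  r0: data parity 0, sent rp 0 → ok
  r1: data parity 0, sent rp 0 → ok
  r2: data parity 1, sent rp 1 → ok
  r3: data parity 1, sent rp 0 → mismatch
  r4: data parity 1, sent rp 1 → ok
Recompute each column's even parity and compare to cp:
  c0: data parity 1, sent cp 1 → ok
  c1: data parity 1, sent cp 0 → mismatch
  c2: data parity 1, sent cp 1 → ok
Exactly one row (r3) and one column (c1) fail → the flipped bit is at their intersection.

row 3, column 1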